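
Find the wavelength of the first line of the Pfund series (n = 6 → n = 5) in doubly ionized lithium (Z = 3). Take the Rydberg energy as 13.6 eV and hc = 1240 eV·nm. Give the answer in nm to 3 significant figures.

The Pfund series terminates on n_f = 5; the first line has n_i = 5+1 = 6.
ΔE = 122.4 × (1/5² − 1/6²) = 1.496 eV.
λ = 1240 / 1.496 = 829 nm.

829 nm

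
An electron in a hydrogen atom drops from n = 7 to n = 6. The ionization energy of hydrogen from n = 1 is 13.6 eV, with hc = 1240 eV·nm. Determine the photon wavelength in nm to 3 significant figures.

ΔE = 13.60 × (1/6² − 1/7²) = 13.60 × 0.007370 = 0.1002 eV.
λ = hc/ΔE = 1240 / 0.1002 = 12400 nm.

12400 nm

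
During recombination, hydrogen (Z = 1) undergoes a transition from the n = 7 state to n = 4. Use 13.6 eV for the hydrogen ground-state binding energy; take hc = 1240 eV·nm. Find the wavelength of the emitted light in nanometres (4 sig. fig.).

ΔE = 13.60 × (1/4² − 1/7²) = 13.60 × 0.04209 = 0.5724 eV.
λ = hc/ΔE = 1240 / 0.5724 = 2166 nm.

2166 nm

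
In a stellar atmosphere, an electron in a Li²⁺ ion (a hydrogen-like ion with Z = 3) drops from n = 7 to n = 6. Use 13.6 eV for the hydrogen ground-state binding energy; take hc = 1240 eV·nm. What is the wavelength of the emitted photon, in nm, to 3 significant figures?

For Z = 3 the level energies scale as Z², so the effective Rydberg energy is 13.6 × 9 = 122.4 eV.
ΔE = 122.4 × (1/6² − 1/7²) = 122.4 × 0.007370 = 0.9020 eV.
λ = hc/ΔE = 1240 / 0.9020 = 1370 nm.

1370 nm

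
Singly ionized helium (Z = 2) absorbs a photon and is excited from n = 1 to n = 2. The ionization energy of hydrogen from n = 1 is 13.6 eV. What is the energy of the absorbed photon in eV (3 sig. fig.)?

40.8 eV

The Bohr energies scale as Z², so for Z = 2: E_n = −54.40/n² eV.
E_2 = −54.40/4 = −13.60 eV and E_1 = −54.40/1 = −54.40 eV.
The photon energy is |E_2 − E_1| = 40.8 eV.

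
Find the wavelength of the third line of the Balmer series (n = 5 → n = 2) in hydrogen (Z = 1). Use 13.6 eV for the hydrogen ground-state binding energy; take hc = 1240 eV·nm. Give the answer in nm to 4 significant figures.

The Balmer series terminates on n_f = 2; the third line has n_i = 2+3 = 5.
ΔE = 13.60 × (1/2² − 1/5²) = 2.856 eV.
λ = 1240 / 2.856 = 434.2 nm.

434.2 nm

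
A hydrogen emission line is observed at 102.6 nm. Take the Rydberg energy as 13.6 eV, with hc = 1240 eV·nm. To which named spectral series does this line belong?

Lyman

ΔE = 1240/102.6 = 12.09 eV.
This matches 13.6 × (1/1² − 1/3²), so n_f = 1: the Lyman series.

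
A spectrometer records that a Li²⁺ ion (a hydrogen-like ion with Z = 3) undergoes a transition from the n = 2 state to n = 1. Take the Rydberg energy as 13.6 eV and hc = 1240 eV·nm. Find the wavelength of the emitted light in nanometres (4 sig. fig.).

For Z = 3 the level energies scale as Z², so the effective Rydberg energy is 13.6 × 9 = 122.4 eV.
ΔE = 122.4 × (1/1² − 1/2²) = 122.4 × 0.7500 = 91.80 eV.
λ = hc/ΔE = 1240 / 91.80 = 13.51 nm.

13.51 nm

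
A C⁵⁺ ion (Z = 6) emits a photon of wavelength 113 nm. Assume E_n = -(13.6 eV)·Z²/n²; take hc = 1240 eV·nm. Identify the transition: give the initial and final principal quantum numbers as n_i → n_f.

n_i = 5, n_f = 4

The photon energy is ΔE = hc/λ = 1240 / 113 = 10.97 eV.
With Z = 6, ΔE = 489.6 × (1/n_f² − 1/n_i²), so 1/n_f² − 1/n_i² = 0.02241.
Trying n_f = 4 gives 1/n_i² = 0.04009, i.e. n_i ≈ 5; this pair matches.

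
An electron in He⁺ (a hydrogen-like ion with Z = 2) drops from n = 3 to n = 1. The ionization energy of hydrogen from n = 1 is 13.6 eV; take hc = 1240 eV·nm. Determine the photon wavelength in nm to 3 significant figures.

For Z = 2 the level energies scale as Z², so the effective Rydberg energy is 13.6 × 4 = 54.40 eV.
ΔE = 54.40 × (1/1² − 1/3²) = 54.40 × 0.8889 = 48.36 eV.
λ = hc/ΔE = 1240 / 48.36 = 25.6 nm.

25.6 nm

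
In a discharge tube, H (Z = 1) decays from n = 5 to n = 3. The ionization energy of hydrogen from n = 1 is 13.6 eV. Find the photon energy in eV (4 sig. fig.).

0.9671 eV

E_5 = −13.60/25 = −0.5440 eV and E_3 = −13.60/9 = −1.511 eV.
The photon energy is |E_5 − E_3| = 0.9671 eV.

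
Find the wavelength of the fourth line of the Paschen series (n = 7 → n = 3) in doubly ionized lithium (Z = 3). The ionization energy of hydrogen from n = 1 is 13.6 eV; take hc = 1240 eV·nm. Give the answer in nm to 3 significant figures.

112 nm

The Paschen series terminates on n_f = 3; the fourth line has n_i = 3+4 = 7.
ΔE = 122.4 × (1/3² − 1/7²) = 11.10 eV.
λ = 1240 / 11.10 = 112 nm.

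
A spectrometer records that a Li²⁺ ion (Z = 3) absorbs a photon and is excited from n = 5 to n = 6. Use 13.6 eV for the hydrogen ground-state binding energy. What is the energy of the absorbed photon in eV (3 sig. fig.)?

1.50 eV

The Bohr energies scale as Z², so for Z = 3: E_n = −122.4/n² eV.
E_6 = −122.4/36 = −3.400 eV and E_5 = −122.4/25 = −4.896 eV.
The photon energy is |E_6 − E_5| = 1.50 eV.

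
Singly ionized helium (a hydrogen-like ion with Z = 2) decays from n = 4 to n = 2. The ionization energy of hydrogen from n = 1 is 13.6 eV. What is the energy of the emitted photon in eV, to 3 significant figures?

10.2 eV

The Bohr energies scale as Z², so for Z = 2: E_n = −54.40/n² eV.
E_4 = −54.40/16 = −3.400 eV and E_2 = −54.40/4 = −13.60 eV.
The photon energy is |E_4 − E_2| = 10.2 eV.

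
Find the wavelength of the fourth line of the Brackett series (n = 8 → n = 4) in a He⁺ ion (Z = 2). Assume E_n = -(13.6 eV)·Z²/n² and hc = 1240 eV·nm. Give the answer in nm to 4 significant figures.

The Brackett series terminates on n_f = 4; the fourth line has n_i = 4+4 = 8.
ΔE = 54.40 × (1/4² − 1/8²) = 2.550 eV.
λ = 1240 / 2.550 = 486.3 nm.

486.3 nm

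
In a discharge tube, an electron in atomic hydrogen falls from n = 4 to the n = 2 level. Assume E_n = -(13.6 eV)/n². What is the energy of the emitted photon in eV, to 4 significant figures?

E_4 = −13.60/16 = −0.8500 eV and E_2 = −13.60/4 = −3.400 eV.
The photon energy is |E_4 − E_2| = 2.550 eV.

2.550 eV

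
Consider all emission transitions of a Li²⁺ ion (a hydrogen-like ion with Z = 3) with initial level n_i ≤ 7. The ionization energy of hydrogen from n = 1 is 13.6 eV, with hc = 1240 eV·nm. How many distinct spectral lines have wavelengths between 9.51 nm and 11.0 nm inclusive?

Enumerate all n_i → n_f pairs with 1 ≤ n_f < n_i ≤ 7 and compute λ = 1240 / [13.6·9·(1/n_f² − 1/n_i²)].
Lines falling in [9.51, 11.0] nm: 7→1 (10.34 nm), 6→1 (10.42 nm), 5→1 (10.55 nm), 4→1 (10.81 nm).

4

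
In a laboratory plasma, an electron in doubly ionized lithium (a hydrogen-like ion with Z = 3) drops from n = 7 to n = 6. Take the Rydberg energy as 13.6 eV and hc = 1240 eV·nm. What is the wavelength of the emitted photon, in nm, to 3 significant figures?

1370 nm

For Z = 3 the level energies scale as Z², so the effective Rydberg energy is 13.6 × 9 = 122.4 eV.
ΔE = 122.4 × (1/6² − 1/7²) = 122.4 × 0.007370 = 0.9020 eV.
λ = hc/ΔE = 1240 / 0.9020 = 1370 nm.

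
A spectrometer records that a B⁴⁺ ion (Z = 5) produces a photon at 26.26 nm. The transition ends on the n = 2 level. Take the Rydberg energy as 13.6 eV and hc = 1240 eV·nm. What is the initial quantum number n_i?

n_i = 3

The photon energy is ΔE = hc/λ = 1240 / 26.26 = 47.22 eV.
With Z = 5, ΔE = 340.0 × (1/n_f² − 1/n_i²), so 1/n_f² − 1/n_i² = 0.1389.
With n_f = 2: 1/n_i² = 1/4 − 0.1389 = 0.1111, so n_i ≈ 3.00.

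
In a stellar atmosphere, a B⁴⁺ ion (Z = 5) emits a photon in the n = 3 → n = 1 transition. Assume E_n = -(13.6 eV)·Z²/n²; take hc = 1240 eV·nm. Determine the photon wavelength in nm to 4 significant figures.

For Z = 5 the level energies scale as Z², so the effective Rydberg energy is 13.6 × 25 = 340.0 eV.
ΔE = 340.0 × (1/1² − 1/3²) = 340.0 × 0.8889 = 302.2 eV.
λ = hc/ΔE = 1240 / 302.2 = 4.103 nm.

4.103 nm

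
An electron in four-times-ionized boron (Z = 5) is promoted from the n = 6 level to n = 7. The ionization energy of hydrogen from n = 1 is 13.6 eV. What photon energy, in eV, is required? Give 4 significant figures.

The Bohr energies scale as Z², so for Z = 5: E_n = −340.0/n² eV.
E_7 = −340.0/49 = −6.939 eV and E_6 = −340.0/36 = −9.444 eV.
The photon energy is |E_7 − E_6| = 2.506 eV.

2.506 eV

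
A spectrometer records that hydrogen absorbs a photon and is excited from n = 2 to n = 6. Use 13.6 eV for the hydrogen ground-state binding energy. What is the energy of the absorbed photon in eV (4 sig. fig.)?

3.022 eV

E_6 = −13.60/36 = −0.3778 eV and E_2 = −13.60/4 = −3.400 eV.
The photon energy is |E_6 − E_2| = 3.022 eV.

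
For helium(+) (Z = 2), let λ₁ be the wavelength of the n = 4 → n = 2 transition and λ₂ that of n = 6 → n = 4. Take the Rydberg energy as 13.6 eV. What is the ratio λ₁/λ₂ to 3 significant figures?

0.185

λ ∝ 1/ΔE ∝ 1/(1/n_f² − 1/n_i²), and the Z² and hc factors cancel in the ratio.
λ₁/λ₂ = (1/4² − 1/6²)/(1/2² − 1/4²) = 0.03472/0.1875 = 0.185.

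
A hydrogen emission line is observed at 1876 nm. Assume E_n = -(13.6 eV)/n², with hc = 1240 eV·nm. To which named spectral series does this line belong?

ΔE = 1240/1876 = 0.6610 eV.
This matches 13.6 × (1/3² − 1/4²), so n_f = 3: the Paschen series.

Paschen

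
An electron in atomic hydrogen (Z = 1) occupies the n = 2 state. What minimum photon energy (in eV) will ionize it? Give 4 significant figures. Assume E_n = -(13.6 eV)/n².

E_2 = −13.60/4 = −3.400 eV, so ionization (to E = 0) requires 3.400 eV.

3.400 eV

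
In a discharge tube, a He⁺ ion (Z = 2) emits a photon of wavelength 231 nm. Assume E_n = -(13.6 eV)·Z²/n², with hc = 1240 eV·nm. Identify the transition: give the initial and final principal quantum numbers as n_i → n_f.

The photon energy is ΔE = hc/λ = 1240 / 231 = 5.368 eV.
With Z = 2, ΔE = 54.40 × (1/n_f² − 1/n_i²), so 1/n_f² − 1/n_i² = 0.09868.
Trying n_f = 3 gives 1/n_i² = 0.01244, i.e. n_i ≈ 9; this pair matches.

n_i = 9, n_f = 3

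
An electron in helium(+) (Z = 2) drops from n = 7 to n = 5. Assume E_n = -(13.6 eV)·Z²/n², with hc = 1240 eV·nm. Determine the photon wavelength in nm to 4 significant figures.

1163 nm

For Z = 2 the level energies scale as Z², so the effective Rydberg energy is 13.6 × 4 = 54.40 eV.
ΔE = 54.40 × (1/5² − 1/7²) = 54.40 × 0.01959 = 1.066 eV.
λ = hc/ΔE = 1240 / 1.066 = 1163 nm.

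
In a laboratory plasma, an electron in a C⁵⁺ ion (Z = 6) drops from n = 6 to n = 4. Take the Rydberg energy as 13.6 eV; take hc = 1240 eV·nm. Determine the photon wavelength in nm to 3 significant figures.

For Z = 6 the level energies scale as Z², so the effective Rydberg energy is 13.6 × 36 = 489.6 eV.
ΔE = 489.6 × (1/4² − 1/6²) = 489.6 × 0.03472 = 17.00 eV.
λ = hc/ΔE = 1240 / 17.00 = 72.9 nm.

72.9 nm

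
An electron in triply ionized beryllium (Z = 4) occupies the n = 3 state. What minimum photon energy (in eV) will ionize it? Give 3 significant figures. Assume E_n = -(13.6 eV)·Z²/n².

24.2 eV

E_n = −13.6 Z²/n² = −217.6/n² eV for Z = 4.
E_3 = −217.6/9 = −24.2 eV, so ionization (to E = 0) requires 24.2 eV.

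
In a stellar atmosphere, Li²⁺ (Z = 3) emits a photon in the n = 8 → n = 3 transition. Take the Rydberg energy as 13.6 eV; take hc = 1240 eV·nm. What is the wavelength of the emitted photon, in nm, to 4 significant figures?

106.1 nm

For Z = 3 the level energies scale as Z², so the effective Rydberg energy is 13.6 × 9 = 122.4 eV.
ΔE = 122.4 × (1/3² − 1/8²) = 122.4 × 0.09549 = 11.69 eV.
λ = hc/ΔE = 1240 / 11.69 = 106.1 nm.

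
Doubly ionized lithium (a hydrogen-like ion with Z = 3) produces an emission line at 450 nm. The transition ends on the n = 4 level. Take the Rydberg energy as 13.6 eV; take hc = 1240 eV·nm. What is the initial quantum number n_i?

n_i = 5

The photon energy is ΔE = hc/λ = 1240 / 450 = 2.756 eV.
With Z = 3, ΔE = 122.4 × (1/n_f² − 1/n_i²), so 1/n_f² − 1/n_i² = 0.02251.
With n_f = 4: 1/n_i² = 1/16 − 0.02251 = 0.03999, so n_i ≈ 5.00.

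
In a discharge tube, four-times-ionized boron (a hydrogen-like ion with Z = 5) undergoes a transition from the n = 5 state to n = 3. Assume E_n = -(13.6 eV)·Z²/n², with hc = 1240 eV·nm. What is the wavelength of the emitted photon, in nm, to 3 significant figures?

51.3 nm

For Z = 5 the level energies scale as Z², so the effective Rydberg energy is 13.6 × 25 = 340.0 eV.
ΔE = 340.0 × (1/3² − 1/5²) = 340.0 × 0.07111 = 24.18 eV.
λ = hc/ΔE = 1240 / 24.18 = 51.3 nm.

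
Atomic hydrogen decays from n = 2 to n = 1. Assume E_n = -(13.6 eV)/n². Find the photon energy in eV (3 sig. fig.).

10.2 eV

E_2 = −13.60/4 = −3.400 eV and E_1 = −13.60/1 = −13.60 eV.
The photon energy is |E_2 − E_1| = 10.2 eV.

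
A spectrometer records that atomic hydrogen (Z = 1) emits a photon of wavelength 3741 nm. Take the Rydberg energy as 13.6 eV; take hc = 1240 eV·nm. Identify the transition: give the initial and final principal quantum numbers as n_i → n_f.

The photon energy is ΔE = hc/λ = 1240 / 3741 = 0.3315 eV.
With Z = 1, ΔE = 13.60 × (1/n_f² − 1/n_i²), so 1/n_f² − 1/n_i² = 0.02437.
Trying n_f = 5 gives 1/n_i² = 0.01563, i.e. n_i ≈ 8; this pair matches.

n_i = 8, n_f = 5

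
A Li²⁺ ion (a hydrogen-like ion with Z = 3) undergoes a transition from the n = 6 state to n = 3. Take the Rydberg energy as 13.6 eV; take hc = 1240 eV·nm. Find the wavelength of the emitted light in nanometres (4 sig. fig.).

121.6 nm

For Z = 3 the level energies scale as Z², so the effective Rydberg energy is 13.6 × 9 = 122.4 eV.
ΔE = 122.4 × (1/3² − 1/6²) = 122.4 × 0.08333 = 10.20 eV.
λ = hc/ΔE = 1240 / 10.20 = 121.6 nm.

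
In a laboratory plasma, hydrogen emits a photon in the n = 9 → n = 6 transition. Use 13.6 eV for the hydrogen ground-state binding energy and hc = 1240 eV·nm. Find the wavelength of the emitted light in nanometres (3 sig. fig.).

5910 nm

ΔE = 13.60 × (1/6² − 1/9²) = 13.60 × 0.01543 = 0.2099 eV.
λ = hc/ΔE = 1240 / 0.2099 = 5910 nm.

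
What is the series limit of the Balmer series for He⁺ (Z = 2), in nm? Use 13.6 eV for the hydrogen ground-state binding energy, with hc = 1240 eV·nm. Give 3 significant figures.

91.2 nm

The Balmer series has lower level n_f = 2; the series limit corresponds to n_i → ∞.
ΔE_max = 13.6 × 4 / 2² = 13.60 eV.
λ_min = 1240 / 13.60 = 91.2 nm.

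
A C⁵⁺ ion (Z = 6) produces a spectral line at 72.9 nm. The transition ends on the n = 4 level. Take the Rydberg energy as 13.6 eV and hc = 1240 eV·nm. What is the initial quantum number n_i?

The photon energy is ΔE = hc/λ = 1240 / 72.9 = 17.01 eV.
With Z = 6, ΔE = 489.6 × (1/n_f² − 1/n_i²), so 1/n_f² − 1/n_i² = 0.03474.
With n_f = 4: 1/n_i² = 1/16 − 0.03474 = 0.02776, so n_i ≈ 6.00.

n_i = 6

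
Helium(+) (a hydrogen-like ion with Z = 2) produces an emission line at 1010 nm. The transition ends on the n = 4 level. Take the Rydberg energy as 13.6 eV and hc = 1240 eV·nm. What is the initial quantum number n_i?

n_i = 5

The photon energy is ΔE = hc/λ = 1240 / 1010 = 1.228 eV.
With Z = 2, ΔE = 54.40 × (1/n_f² − 1/n_i²), so 1/n_f² − 1/n_i² = 0.02257.
With n_f = 4: 1/n_i² = 1/16 − 0.02257 = 0.03993, so n_i ≈ 5.00.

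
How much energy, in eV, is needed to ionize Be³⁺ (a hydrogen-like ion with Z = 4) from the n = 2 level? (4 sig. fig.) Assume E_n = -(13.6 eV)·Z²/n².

54.40 eV

E_n = −13.6 Z²/n² = −217.6/n² eV for Z = 4.
E_2 = −217.6/4 = −54.40 eV, so ionization (to E = 0) requires 54.40 eV.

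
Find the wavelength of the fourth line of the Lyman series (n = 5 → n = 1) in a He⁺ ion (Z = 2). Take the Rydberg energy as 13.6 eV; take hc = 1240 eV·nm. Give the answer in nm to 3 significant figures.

23.7 nm

The Lyman series terminates on n_f = 1; the fourth line has n_i = 1+4 = 5.
ΔE = 54.40 × (1/1² − 1/5²) = 52.22 eV.
λ = 1240 / 52.22 = 23.7 nm.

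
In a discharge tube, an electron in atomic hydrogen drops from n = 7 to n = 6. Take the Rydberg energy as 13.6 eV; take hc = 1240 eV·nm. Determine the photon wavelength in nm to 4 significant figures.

12370 nm

ΔE = 13.60 × (1/6² − 1/7²) = 13.60 × 0.007370 = 0.1002 eV.
λ = hc/ΔE = 1240 / 0.1002 = 12370 nm.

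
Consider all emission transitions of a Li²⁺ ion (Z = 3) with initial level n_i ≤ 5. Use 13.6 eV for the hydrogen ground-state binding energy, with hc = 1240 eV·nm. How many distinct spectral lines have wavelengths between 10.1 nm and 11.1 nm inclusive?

2

Enumerate all n_i → n_f pairs with 1 ≤ n_f < n_i ≤ 5 and compute λ = 1240 / [13.6·9·(1/n_f² − 1/n_i²)].
Lines falling in [10.1, 11.1] nm: 5→1 (10.55 nm), 4→1 (10.81 nm).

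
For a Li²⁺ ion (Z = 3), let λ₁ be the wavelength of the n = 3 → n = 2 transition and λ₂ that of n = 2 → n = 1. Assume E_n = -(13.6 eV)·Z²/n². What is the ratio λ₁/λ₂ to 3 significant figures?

λ ∝ 1/ΔE ∝ 1/(1/n_f² − 1/n_i²), and the Z² and hc factors cancel in the ratio.
λ₁/λ₂ = (1/1² − 1/2²)/(1/2² − 1/3²) = 0.7500/0.1389 = 5.40.

5.40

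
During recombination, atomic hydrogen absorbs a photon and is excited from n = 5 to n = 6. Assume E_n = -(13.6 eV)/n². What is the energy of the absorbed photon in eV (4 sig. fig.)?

E_6 = −13.60/36 = −0.3778 eV and E_5 = −13.60/25 = −0.5440 eV.
The photon energy is |E_6 − E_5| = 0.1662 eV.

0.1662 eV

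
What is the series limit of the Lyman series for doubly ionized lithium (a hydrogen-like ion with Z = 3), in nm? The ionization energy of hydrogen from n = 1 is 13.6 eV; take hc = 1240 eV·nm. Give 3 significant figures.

10.1 nm

The Lyman series has lower level n_f = 1; the series limit corresponds to n_i → ∞.
ΔE_max = 13.6 × 9 / 1² = 122.4 eV.
λ_min = 1240 / 122.4 = 10.1 nm.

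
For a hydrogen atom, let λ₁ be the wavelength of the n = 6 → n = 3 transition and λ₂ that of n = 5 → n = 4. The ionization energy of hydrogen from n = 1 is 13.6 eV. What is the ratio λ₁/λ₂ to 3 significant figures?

0.270

λ ∝ 1/ΔE ∝ 1/(1/n_f² − 1/n_i²), and the Z² and hc factors cancel in the ratio.
λ₁/λ₂ = (1/4² − 1/5²)/(1/3² − 1/6²) = 0.02250/0.08333 = 0.270.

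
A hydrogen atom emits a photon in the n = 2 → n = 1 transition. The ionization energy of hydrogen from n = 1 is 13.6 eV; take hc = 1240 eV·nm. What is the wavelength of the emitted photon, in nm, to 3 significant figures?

ΔE = 13.60 × (1/1² − 1/2²) = 13.60 × 0.7500 = 10.20 eV.
λ = hc/ΔE = 1240 / 10.20 = 122 nm.

122 nm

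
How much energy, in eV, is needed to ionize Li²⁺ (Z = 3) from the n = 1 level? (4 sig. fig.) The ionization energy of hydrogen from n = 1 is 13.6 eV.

122.4 eV

E_n = −13.6 Z²/n² = −122.4/n² eV for Z = 3.
E_1 = −122.4/1 = −122.4 eV, so ionization (to E = 0) requires 122.4 eV.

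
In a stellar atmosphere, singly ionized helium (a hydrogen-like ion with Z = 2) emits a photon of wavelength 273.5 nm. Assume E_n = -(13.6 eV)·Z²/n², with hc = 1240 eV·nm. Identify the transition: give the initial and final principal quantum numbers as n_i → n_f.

The photon energy is ΔE = hc/λ = 1240 / 273.5 = 4.534 eV.
With Z = 2, ΔE = 54.40 × (1/n_f² − 1/n_i²), so 1/n_f² − 1/n_i² = 0.08334.
Trying n_f = 3 gives 1/n_i² = 0.02777, i.e. n_i ≈ 6; this pair matches.

n_i = 6, n_f = 3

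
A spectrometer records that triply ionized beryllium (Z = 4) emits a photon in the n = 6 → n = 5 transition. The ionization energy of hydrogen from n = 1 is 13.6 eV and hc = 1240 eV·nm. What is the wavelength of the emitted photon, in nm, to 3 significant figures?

466 nm

For Z = 4 the level energies scale as Z², so the effective Rydberg energy is 13.6 × 16 = 217.6 eV.
ΔE = 217.6 × (1/5² − 1/6²) = 217.6 × 0.01222 = 2.660 eV.
λ = hc/ΔE = 1240 / 2.660 = 466 nm.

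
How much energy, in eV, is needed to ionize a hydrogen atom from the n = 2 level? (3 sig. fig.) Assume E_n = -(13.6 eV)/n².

3.40 eV

E_2 = −13.60/4 = −3.40 eV, so ionization (to E = 0) requires 3.40 eV.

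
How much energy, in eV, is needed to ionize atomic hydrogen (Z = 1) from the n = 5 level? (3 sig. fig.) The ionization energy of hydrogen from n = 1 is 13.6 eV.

0.544 eV

E_5 = −13.60/25 = −0.544 eV, so ionization (to E = 0) requires 0.544 eV.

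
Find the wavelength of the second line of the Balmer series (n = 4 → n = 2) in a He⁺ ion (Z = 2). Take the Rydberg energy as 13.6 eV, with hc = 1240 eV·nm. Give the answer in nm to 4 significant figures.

The Balmer series terminates on n_f = 2; the second line has n_i = 2+2 = 4.
ΔE = 54.40 × (1/2² − 1/4²) = 10.20 eV.
λ = 1240 / 10.20 = 121.6 nm.

121.6 nm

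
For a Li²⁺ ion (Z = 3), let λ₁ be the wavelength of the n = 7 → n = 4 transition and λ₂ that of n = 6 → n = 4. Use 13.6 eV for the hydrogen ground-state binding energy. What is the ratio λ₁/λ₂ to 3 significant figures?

0.825

λ ∝ 1/ΔE ∝ 1/(1/n_f² − 1/n_i²), and the Z² and hc factors cancel in the ratio.
λ₁/λ₂ = (1/4² − 1/6²)/(1/4² − 1/7²) = 0.03472/0.04209 = 0.825.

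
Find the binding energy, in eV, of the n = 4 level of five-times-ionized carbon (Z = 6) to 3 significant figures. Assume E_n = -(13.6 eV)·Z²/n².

E_n = −13.6 Z²/n² = −489.6/n² eV for Z = 6.
E_4 = −489.6/16 = −30.6 eV, so ionization (to E = 0) requires 30.6 eV.

30.6 eV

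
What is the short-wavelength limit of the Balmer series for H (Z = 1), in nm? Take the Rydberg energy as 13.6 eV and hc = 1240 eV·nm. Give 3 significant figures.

365 nm

The Balmer series has lower level n_f = 2; the series limit corresponds to n_i → ∞.
ΔE_max = 13.6 × 1 / 2² = 3.400 eV.
λ_min = 1240 / 3.400 = 365 nm.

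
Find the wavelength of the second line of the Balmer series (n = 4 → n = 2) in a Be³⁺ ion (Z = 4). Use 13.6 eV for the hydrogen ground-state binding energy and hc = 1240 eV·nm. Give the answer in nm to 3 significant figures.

30.4 nm

The Balmer series terminates on n_f = 2; the second line has n_i = 2+2 = 4.
ΔE = 217.6 × (1/2² − 1/4²) = 40.80 eV.
λ = 1240 / 40.80 = 30.4 nm.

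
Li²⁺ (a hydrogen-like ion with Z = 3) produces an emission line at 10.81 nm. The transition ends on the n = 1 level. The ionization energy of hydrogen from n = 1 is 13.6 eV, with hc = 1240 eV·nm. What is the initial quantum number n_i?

n_i = 4

The photon energy is ΔE = hc/λ = 1240 / 10.81 = 114.7 eV.
With Z = 3, ΔE = 122.4 × (1/n_f² − 1/n_i²), so 1/n_f² − 1/n_i² = 0.9372.
With n_f = 1: 1/n_i² = 1/1 − 0.9372 = 0.06284, so n_i ≈ 3.99.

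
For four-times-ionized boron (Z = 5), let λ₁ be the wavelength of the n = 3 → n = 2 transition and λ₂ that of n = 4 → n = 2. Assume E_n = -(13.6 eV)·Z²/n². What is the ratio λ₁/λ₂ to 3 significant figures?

λ ∝ 1/ΔE ∝ 1/(1/n_f² − 1/n_i²), and the Z² and hc factors cancel in the ratio.
λ₁/λ₂ = (1/2² − 1/4²)/(1/2² − 1/3²) = 0.1875/0.1389 = 1.35.

1.35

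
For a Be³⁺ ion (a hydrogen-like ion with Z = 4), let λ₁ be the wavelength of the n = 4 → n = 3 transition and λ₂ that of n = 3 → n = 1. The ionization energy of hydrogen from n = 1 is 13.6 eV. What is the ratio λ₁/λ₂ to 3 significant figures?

18.3

λ ∝ 1/ΔE ∝ 1/(1/n_f² − 1/n_i²), and the Z² and hc factors cancel in the ratio.
λ₁/λ₂ = (1/1² − 1/3²)/(1/3² − 1/4²) = 0.8889/0.04861 = 18.3.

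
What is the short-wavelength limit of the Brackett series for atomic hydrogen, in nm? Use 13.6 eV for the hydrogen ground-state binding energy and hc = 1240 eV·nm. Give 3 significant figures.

1460 nm

The Brackett series has lower level n_f = 4; the series limit corresponds to n_i → ∞.
ΔE_max = 13.6 × 1 / 4² = 0.8500 eV.
λ_min = 1240 / 0.8500 = 1460 nm.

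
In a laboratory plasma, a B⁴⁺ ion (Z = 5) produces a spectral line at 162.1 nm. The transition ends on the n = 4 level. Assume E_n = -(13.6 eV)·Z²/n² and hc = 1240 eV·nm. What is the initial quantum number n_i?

The photon energy is ΔE = hc/λ = 1240 / 162.1 = 7.650 eV.
With Z = 5, ΔE = 340.0 × (1/n_f² − 1/n_i²), so 1/n_f² − 1/n_i² = 0.02250.
With n_f = 4: 1/n_i² = 1/16 − 0.02250 = 0.04000, so n_i ≈ 5.00.

n_i = 5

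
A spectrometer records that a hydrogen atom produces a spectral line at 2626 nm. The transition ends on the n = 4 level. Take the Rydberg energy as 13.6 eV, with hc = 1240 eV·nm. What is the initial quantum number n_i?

The photon energy is ΔE = hc/λ = 1240 / 2626 = 0.4722 eV.
With Z = 1, ΔE = 13.60 × (1/n_f² − 1/n_i²), so 1/n_f² − 1/n_i² = 0.03472.
With n_f = 4: 1/n_i² = 1/16 − 0.03472 = 0.02778, so n_i ≈ 6.00.

n_i = 6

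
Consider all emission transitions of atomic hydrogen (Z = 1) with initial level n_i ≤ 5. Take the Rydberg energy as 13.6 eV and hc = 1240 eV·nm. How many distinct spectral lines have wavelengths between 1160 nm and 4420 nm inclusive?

3

Enumerate all n_i → n_f pairs with 1 ≤ n_f < n_i ≤ 5 and compute λ = 1240 / [13.6·1·(1/n_f² − 1/n_i²)].
Lines falling in [1160, 4420] nm: 5→3 (1282 nm), 4→3 (1876 nm), 5→4 (4052 nm).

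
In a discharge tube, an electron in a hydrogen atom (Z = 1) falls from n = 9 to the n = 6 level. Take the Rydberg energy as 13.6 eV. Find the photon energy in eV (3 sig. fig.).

E_9 = −13.60/81 = −0.1679 eV and E_6 = −13.60/36 = −0.3778 eV.
The photon energy is |E_9 − E_6| = 0.210 eV.

0.210 eV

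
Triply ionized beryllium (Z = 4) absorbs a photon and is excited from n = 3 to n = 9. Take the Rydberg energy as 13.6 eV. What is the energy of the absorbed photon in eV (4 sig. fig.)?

The Bohr energies scale as Z², so for Z = 4: E_n = −217.6/n² eV.
E_9 = −217.6/81 = −2.686 eV and E_3 = −217.6/9 = −24.18 eV.
The photon energy is |E_9 − E_3| = 21.49 eV.

21.49 eV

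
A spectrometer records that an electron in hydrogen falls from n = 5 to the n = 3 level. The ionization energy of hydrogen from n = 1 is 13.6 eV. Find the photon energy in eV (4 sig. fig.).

E_5 = −13.60/25 = −0.5440 eV and E_3 = −13.60/9 = −1.511 eV.
The photon energy is |E_5 − E_3| = 0.9671 eV.

0.9671 eV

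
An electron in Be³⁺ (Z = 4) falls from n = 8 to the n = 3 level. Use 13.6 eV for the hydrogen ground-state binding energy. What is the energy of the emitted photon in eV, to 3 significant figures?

20.8 eV

The Bohr energies scale as Z², so for Z = 4: E_n = −217.6/n² eV.
E_8 = −217.6/64 = −3.400 eV and E_3 = −217.6/9 = −24.18 eV.
The photon energy is |E_8 − E_3| = 20.8 eV.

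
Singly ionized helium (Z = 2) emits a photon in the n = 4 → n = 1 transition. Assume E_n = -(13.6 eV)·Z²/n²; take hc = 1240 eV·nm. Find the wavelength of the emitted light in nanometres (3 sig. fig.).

For Z = 2 the level energies scale as Z², so the effective Rydberg energy is 13.6 × 4 = 54.40 eV.
ΔE = 54.40 × (1/1² − 1/4²) = 54.40 × 0.9375 = 51.00 eV.
λ = hc/ΔE = 1240 / 51.00 = 24.3 nm.

24.3 nm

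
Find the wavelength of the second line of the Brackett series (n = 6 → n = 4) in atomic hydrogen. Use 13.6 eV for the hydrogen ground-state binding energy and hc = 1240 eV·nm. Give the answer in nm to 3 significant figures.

The Brackett series terminates on n_f = 4; the second line has n_i = 4+2 = 6.
ΔE = 13.60 × (1/4² − 1/6²) = 0.4722 eV.
λ = 1240 / 0.4722 = 2630 nm.

2630 nm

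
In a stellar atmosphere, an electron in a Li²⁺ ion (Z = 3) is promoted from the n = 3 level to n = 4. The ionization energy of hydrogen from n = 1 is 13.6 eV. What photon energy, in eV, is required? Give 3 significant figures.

5.95 eV

The Bohr energies scale as Z², so for Z = 3: E_n = −122.4/n² eV.
E_4 = −122.4/16 = −7.650 eV and E_3 = −122.4/9 = −13.60 eV.
The photon energy is |E_4 − E_3| = 5.95 eV.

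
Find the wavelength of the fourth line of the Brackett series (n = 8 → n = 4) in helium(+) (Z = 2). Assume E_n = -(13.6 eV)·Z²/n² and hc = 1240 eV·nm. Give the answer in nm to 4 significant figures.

486.3 nm

The Brackett series terminates on n_f = 4; the fourth line has n_i = 4+4 = 8.
ΔE = 54.40 × (1/4² − 1/8²) = 2.550 eV.
λ = 1240 / 2.550 = 486.3 nm.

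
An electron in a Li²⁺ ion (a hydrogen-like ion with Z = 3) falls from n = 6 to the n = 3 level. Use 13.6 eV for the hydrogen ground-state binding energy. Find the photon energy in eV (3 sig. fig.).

The Bohr energies scale as Z², so for Z = 3: E_n = −122.4/n² eV.
E_6 = −122.4/36 = −3.400 eV and E_3 = −122.4/9 = −13.60 eV.
The photon energy is |E_6 − E_3| = 10.2 eV.

10.2 eV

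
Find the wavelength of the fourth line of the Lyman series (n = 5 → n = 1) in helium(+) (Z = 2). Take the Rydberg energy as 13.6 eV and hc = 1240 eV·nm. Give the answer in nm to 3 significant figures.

The Lyman series terminates on n_f = 1; the fourth line has n_i = 1+4 = 5.
ΔE = 54.40 × (1/1² − 1/5²) = 52.22 eV.
λ = 1240 / 52.22 = 23.7 nm.

23.7 nm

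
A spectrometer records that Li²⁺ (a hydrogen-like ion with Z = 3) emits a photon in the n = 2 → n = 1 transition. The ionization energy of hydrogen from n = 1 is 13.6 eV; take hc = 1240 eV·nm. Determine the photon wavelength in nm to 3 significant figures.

13.5 nm

For Z = 3 the level energies scale as Z², so the effective Rydberg energy is 13.6 × 9 = 122.4 eV.
ΔE = 122.4 × (1/1² − 1/2²) = 122.4 × 0.7500 = 91.80 eV.
λ = hc/ΔE = 1240 / 91.80 = 13.5 nm.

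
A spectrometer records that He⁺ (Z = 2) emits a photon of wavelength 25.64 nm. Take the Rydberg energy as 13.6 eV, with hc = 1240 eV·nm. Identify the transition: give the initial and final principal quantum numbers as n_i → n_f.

The photon energy is ΔE = hc/λ = 1240 / 25.64 = 48.36 eV.
With Z = 2, ΔE = 54.40 × (1/n_f² − 1/n_i²), so 1/n_f² − 1/n_i² = 0.8890.
Trying n_f = 1 gives 1/n_i² = 0.1110, i.e. n_i ≈ 3; this pair matches.

n_i = 3, n_f = 1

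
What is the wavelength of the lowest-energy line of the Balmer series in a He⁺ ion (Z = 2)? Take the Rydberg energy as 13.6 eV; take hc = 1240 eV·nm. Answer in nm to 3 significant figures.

The Balmer series terminates on n_f = 2; the first line has n_i = 2+1 = 3.
ΔE = 54.40 × (1/2² − 1/3²) = 7.556 eV.
λ = 1240 / 7.556 = 164 nm.

164 nm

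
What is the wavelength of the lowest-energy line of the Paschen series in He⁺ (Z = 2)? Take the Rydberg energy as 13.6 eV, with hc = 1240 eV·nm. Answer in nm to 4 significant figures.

The Paschen series terminates on n_f = 3; the first line has n_i = 3+1 = 4.
ΔE = 54.40 × (1/3² − 1/4²) = 2.644 eV.
λ = 1240 / 2.644 = 468.9 nm.

468.9 nm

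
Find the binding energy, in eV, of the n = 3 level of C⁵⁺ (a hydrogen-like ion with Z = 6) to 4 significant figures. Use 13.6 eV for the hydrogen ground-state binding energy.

E_n = −13.6 Z²/n² = −489.6/n² eV for Z = 6.
E_3 = −489.6/9 = −54.40 eV, so ionization (to E = 0) requires 54.40 eV.

54.40 eV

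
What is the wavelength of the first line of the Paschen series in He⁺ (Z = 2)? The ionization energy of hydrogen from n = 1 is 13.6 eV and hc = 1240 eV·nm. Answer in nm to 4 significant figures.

468.9 nm

The Paschen series terminates on n_f = 3; the first line has n_i = 3+1 = 4.
ΔE = 54.40 × (1/3² − 1/4²) = 2.644 eV.
λ = 1240 / 2.644 = 468.9 nm.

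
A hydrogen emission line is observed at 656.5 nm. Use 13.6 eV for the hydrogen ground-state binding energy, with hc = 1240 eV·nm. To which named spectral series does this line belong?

Balmer

ΔE = 1240/656.5 = 1.889 eV.
This matches 13.6 × (1/2² − 1/3²), so n_f = 2: the Balmer series.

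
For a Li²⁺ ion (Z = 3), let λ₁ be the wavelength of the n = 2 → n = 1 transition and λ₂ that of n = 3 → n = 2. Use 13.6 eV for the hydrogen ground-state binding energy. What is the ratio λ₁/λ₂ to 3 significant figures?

λ ∝ 1/ΔE ∝ 1/(1/n_f² − 1/n_i²), and the Z² and hc factors cancel in the ratio.
λ₁/λ₂ = (1/2² − 1/3²)/(1/1² − 1/2²) = 0.1389/0.7500 = 0.185.

0.185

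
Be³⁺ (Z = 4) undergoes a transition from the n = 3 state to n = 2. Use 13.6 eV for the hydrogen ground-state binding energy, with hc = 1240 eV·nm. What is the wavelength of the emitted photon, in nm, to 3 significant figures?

For Z = 4 the level energies scale as Z², so the effective Rydberg energy is 13.6 × 16 = 217.6 eV.
ΔE = 217.6 × (1/2² − 1/3²) = 217.6 × 0.1389 = 30.22 eV.
λ = hc/ΔE = 1240 / 30.22 = 41.0 nm.

41.0 nm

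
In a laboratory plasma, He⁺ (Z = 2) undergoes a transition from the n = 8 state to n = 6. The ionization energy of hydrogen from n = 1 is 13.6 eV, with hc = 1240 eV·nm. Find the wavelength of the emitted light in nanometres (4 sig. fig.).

1876 nm

For Z = 2 the level energies scale as Z², so the effective Rydberg energy is 13.6 × 4 = 54.40 eV.
ΔE = 54.40 × (1/6² − 1/8²) = 54.40 × 0.01215 = 0.6611 eV.
λ = hc/ΔE = 1240 / 0.6611 = 1876 nm.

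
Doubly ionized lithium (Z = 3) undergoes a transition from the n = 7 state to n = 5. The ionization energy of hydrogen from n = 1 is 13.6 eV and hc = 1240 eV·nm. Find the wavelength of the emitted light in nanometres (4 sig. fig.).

517.1 nm

For Z = 3 the level energies scale as Z², so the effective Rydberg energy is 13.6 × 9 = 122.4 eV.
ΔE = 122.4 × (1/5² − 1/7²) = 122.4 × 0.01959 = 2.398 eV.
λ = hc/ΔE = 1240 / 2.398 = 517.1 nm.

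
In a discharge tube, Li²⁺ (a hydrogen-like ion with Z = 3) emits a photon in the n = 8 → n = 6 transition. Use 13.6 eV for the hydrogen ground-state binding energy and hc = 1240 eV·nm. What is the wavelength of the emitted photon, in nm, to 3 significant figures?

834 nm

For Z = 3 the level energies scale as Z², so the effective Rydberg energy is 13.6 × 9 = 122.4 eV.
ΔE = 122.4 × (1/6² − 1/8²) = 122.4 × 0.01215 = 1.488 eV.
λ = hc/ΔE = 1240 / 1.488 = 834 nm.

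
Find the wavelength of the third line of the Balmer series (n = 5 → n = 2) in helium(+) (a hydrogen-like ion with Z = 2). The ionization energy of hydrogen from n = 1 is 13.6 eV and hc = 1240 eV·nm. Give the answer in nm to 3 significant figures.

The Balmer series terminates on n_f = 2; the third line has n_i = 2+3 = 5.
ΔE = 54.40 × (1/2² − 1/5²) = 11.42 eV.
λ = 1240 / 11.42 = 109 nm.

109 nm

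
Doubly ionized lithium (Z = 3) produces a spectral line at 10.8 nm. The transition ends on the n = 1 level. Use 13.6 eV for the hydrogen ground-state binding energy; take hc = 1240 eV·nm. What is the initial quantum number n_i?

n_i = 4

The photon energy is ΔE = hc/λ = 1240 / 10.8 = 114.8 eV.
With Z = 3, ΔE = 122.4 × (1/n_f² − 1/n_i²), so 1/n_f² − 1/n_i² = 0.9380.
With n_f = 1: 1/n_i² = 1/1 − 0.9380 = 0.06197, so n_i ≈ 4.02.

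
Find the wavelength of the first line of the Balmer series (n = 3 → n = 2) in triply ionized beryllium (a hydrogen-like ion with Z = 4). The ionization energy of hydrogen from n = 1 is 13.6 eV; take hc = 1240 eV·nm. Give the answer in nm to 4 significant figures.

The Balmer series terminates on n_f = 2; the first line has n_i = 2+1 = 3.
ΔE = 217.6 × (1/2² − 1/3²) = 30.22 eV.
λ = 1240 / 30.22 = 41.03 nm.

41.03 nm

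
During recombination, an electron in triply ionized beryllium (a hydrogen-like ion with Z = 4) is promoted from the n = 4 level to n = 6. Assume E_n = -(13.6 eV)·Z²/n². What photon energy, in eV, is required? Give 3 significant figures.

7.56 eV

The Bohr energies scale as Z², so for Z = 4: E_n = −217.6/n² eV.
E_6 = −217.6/36 = −6.044 eV and E_4 = −217.6/16 = −13.60 eV.
The photon energy is |E_6 − E_4| = 7.56 eV.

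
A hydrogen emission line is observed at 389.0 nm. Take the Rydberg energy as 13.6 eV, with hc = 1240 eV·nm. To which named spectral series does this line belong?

Balmer

ΔE = 1240/389.0 = 3.188 eV.
This matches 13.6 × (1/2² − 1/8²), so n_f = 2: the Balmer series.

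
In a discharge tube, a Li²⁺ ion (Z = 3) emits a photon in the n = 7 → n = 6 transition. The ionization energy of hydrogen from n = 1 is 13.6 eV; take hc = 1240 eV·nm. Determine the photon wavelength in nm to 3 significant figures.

For Z = 3 the level energies scale as Z², so the effective Rydberg energy is 13.6 × 9 = 122.4 eV.
ΔE = 122.4 × (1/6² − 1/7²) = 122.4 × 0.007370 = 0.9020 eV.
λ = hc/ΔE = 1240 / 0.9020 = 1370 nm.

1370 nm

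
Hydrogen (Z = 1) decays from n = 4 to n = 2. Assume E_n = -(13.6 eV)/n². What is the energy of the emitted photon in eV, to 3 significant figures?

E_4 = −13.60/16 = −0.8500 eV and E_2 = −13.60/4 = −3.400 eV.
The photon energy is |E_4 − E_2| = 2.55 eV.

2.55 eV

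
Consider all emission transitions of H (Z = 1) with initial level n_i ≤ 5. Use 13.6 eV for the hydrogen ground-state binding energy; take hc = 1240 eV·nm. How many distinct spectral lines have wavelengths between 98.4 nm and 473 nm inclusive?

3

Enumerate all n_i → n_f pairs with 1 ≤ n_f < n_i ≤ 5 and compute λ = 1240 / [13.6·1·(1/n_f² − 1/n_i²)].
Lines falling in [98.4, 473] nm: 3→1 (102.6 nm), 2→1 (121.6 nm), 5→2 (434.2 nm).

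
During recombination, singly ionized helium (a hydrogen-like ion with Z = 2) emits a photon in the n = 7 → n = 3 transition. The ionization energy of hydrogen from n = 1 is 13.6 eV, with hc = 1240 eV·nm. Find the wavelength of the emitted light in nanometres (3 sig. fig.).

251 nm

For Z = 2 the level energies scale as Z², so the effective Rydberg energy is 13.6 × 4 = 54.40 eV.
ΔE = 54.40 × (1/3² − 1/7²) = 54.40 × 0.09070 = 4.934 eV.
λ = hc/ΔE = 1240 / 4.934 = 251 nm.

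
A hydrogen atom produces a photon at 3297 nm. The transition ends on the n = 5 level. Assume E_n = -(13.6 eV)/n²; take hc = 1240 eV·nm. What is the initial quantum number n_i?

The photon energy is ΔE = hc/λ = 1240 / 3297 = 0.3761 eV.
With Z = 1, ΔE = 13.60 × (1/n_f² − 1/n_i²), so 1/n_f² − 1/n_i² = 0.02765.
With n_f = 5: 1/n_i² = 1/25 − 0.02765 = 0.01235, so n_i ≈ 9.00.

n_i = 9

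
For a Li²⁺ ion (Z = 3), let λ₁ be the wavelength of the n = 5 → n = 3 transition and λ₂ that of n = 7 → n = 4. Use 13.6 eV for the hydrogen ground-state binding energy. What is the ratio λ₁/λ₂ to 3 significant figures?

λ ∝ 1/ΔE ∝ 1/(1/n_f² − 1/n_i²), and the Z² and hc factors cancel in the ratio.
λ₁/λ₂ = (1/4² − 1/7²)/(1/3² − 1/5²) = 0.04209/0.07111 = 0.592.

0.592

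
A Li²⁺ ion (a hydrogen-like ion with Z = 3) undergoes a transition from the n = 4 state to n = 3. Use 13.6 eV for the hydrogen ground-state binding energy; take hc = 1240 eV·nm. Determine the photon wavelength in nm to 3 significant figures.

208 nm

For Z = 3 the level energies scale as Z², so the effective Rydberg energy is 13.6 × 9 = 122.4 eV.
ΔE = 122.4 × (1/3² − 1/4²) = 122.4 × 0.04861 = 5.950 eV.
λ = hc/ΔE = 1240 / 5.950 = 208 nm.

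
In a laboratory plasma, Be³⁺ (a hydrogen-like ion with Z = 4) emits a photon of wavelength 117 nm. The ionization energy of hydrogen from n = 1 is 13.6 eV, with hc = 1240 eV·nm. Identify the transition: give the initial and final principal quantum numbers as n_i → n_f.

n_i = 4, n_f = 3

The photon energy is ΔE = hc/λ = 1240 / 117 = 10.60 eV.
With Z = 4, ΔE = 217.6 × (1/n_f² − 1/n_i²), so 1/n_f² − 1/n_i² = 0.04871.
Trying n_f = 3 gives 1/n_i² = 0.06241, i.e. n_i ≈ 4; this pair matches.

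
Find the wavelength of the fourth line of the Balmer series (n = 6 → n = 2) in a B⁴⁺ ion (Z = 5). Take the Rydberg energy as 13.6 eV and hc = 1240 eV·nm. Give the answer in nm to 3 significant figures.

16.4 nm

The Balmer series terminates on n_f = 2; the fourth line has n_i = 2+4 = 6.
ΔE = 340.0 × (1/2² − 1/6²) = 75.56 eV.
λ = 1240 / 75.56 = 16.4 nm.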